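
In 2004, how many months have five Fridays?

A month of length L has five Fridays iff its first Friday is on day ≤ L−28 (so day 1–3 in a 31-day month, 1–2 in a 30-day month, day 1 in a leap February).
Checking each month of 2004: Jan starts Thu (31d) ✓; Feb starts Sun (29d); Mar starts Mon (31d); Apr starts Thu (30d) ✓; May starts Sat (31d); Jun starts Tue (30d); Jul starts Thu (31d) ✓; Aug starts Sun (31d); Sep starts Wed (30d); Oct starts Fri (31d) ✓; Nov starts Mon (30d); Dec starts Wed (31d) ✓.
Five-Friday months: January, April, July, October, December → 5.

5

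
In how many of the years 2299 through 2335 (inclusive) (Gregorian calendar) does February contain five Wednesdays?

1

February has 28 days (29 in leap years); it has five Wednesdays when Wednesday falls among the first (month-length − 28) days — i.e. when February 1 is Wednesday in a leap year (never in a common year).
February 1 by year: 2299:Wed 2300:Thu 2301:Fri 2302:Sat 2303:Sun 2304:Mon 2305:Wed 2306:Thu 2307:Fri 2308:Sat 2309:Mon 2310:Tue 2311:Wed 2312:Thu 2313:Sat …(7 more)… 2321:Tue 2322:Wed 2323:Thu 2324:Fri 2325:Sun 2326:Mon 2327:Tue 2328:Wed✓ 2329:Fri 2330:Sat 2331:Sun 2332:Mon 2333:Wed 2334:Thu 2335:Fri
Years with five Wednesdays: 2328 → 1.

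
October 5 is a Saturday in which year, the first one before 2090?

2086

From one year to the next, a fixed date's weekday advances by 1, or by 2 when a Feb 29 lies between the two dates.
2090: October 5 is Thursday.
2089: Wednesday (−1)
2088: Tuesday (−1)
2087: Sunday (−2)
2086: Saturday (−1)
October 5 falls on a Saturday in 2086.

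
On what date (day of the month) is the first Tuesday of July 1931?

7

July 1, 1931 is a Wednesday, so the first Tuesday is the 7th.
The first Tuesday is 7 + 0 = 7.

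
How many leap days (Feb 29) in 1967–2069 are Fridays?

Leap years in 1967–2069: 26 of them.
Feb 29 weekday advances by 5 (mod 7) from one leap year to the next four years later (or differs when a century non-leap intervenes).
Leap-day weekdays: 1968:Thu 1972:Tue 1976:Sun 1980:Fri✓ 1984:Wed 1988:Mon 1992:Sat 1996:Thu 2000:Tue 2004:Sun 2008:Fri✓ 2012:Wed 2016:Mon 2020:Sat 2024:Thu 2028:Tue 2032:Sun 2036:Fri✓ 2040:Wed 2044:Mon 2048:Sat 2052:Thu 2056:Tue 2060:Sun 2064:Fri✓ 2068:Wed
Friday: 1980, 2008, 2036, 2064 → 4.

4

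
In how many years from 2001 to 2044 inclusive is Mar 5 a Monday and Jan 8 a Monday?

Check each year's weekday for Mar 5 and Jan 8:
  2001: Mon/Mon ✓  2002: Tue/Tue  2003: Wed/Wed  2004: Fri/Thu  2005: Sat/Sat  2006: Sun/Sun  2007: Mon/Mon ✓  2008: Wed/Tue  2009: Thu/Thu  2010: Fri/Fri  2011: Sat/Sat  2012: Mon/Sun  2013: Tue/Tue  2014: Wed/Wed  …(16 more)…  2031: Wed/Wed  2032: Fri/Thu  2033: Sat/Sat  2034: Sun/Sun  2035: Mon/Mon ✓  2036: Wed/Tue  2037: Thu/Thu  2038: Fri/Fri  2039: Sat/Sat  2040: Mon/Sun  2041: Tue/Tue  2042: Wed/Wed  2043: Thu/Thu  2044: Sat/Fri
Both conditions hold in: 2001, 2007, 2018, 2029, 2035 — 5.

5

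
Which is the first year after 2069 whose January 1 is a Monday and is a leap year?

Jan 1 advances by 2 weekdays after a leap year and by 1 after a common year.
2069: Jan 1 is Tuesday.
2070: Wednesday
2071: Thursday
2072: Friday (leap)
2073: Sunday
2074: Monday
2075: Tuesday
2076: Wednesday (leap)
2077: Friday
2078: Saturday
2079: Sunday
2080: Monday (leap)
2080 begins on a Monday and is a leap year.

2080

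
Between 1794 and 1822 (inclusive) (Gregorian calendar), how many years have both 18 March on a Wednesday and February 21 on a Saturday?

Check each year's weekday for 18 March and February 21:
  1794: Tue/Fri  1795: Wed/Sat ✓  1796: Fri/Sun  1797: Sat/Tue  1798: Sun/Wed  1799: Mon/Thu  1800: Tue/Fri  1801: Wed/Sat ✓  1802: Thu/Sun  1803: Fri/Mon  1804: Sun/Tue  1805: Mon/Thu  1806: Tue/Fri  1807: Wed/Sat ✓  1808: Fri/Sun  1809: Sat/Tue  1810: Sun/Wed  1811: Mon/Thu  1812: Wed/Fri  1813: Thu/Sun  1814: Fri/Mon  1815: Sat/Tue  1816: Mon/Wed  1817: Tue/Fri  1818: Wed/Sat ✓  1819: Thu/Sun  1820: Sat/Mon  1821: Sun/Wed  1822: Mon/Thu
Both conditions hold in: 1795, 1801, 1807, 1818 — 4.

4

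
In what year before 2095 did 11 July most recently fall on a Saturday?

2093

From one year to the next, a fixed date's weekday advances by 1, or by 2 when a Feb 29 lies between the two dates.
2095: July 11 is Monday.
2094: Sunday (−1)
2093: Saturday (−1)
11 July falls on a Saturday in 2093.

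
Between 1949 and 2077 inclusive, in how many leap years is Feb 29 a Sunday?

Leap years in 1949–2077: 32 of them.
Feb 29 weekday advances by 5 (mod 7) from one leap year to the next four years later (or differs when a century non-leap intervenes).
Leap-day weekdays: 1952:Fri 1956:Wed 1960:Mon 1964:Sat 1968:Thu 1972:Tue 1976:Sun✓ 1980:Fri 1984:Wed 1988:Mon 1992:Sat 1996:Thu 2000:Tue …(6 more)… 2028:Tue 2032:Sun✓ 2036:Fri 2040:Wed 2044:Mon 2048:Sat 2052:Thu 2056:Tue 2060:Sun✓ 2064:Fri 2068:Wed 2072:Mon 2076:Sat
Sunday: 1976, 2004, 2032, 2060 → 4.

4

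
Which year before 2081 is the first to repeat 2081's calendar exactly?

2070

Two years share a calendar iff Jan 1 falls on the same weekday and both are leap or both are common. 2081: Jan 1 is Wednesday, common year.
2080: Jan 1 Monday, leap
2079: Jan 1 Sunday, common
2078: Jan 1 Saturday, common
2077: Jan 1 Friday, common
2076: Jan 1 Wednesday, leap
2075: Jan 1 Tuesday, common
2074: Jan 1 Monday, common
2073: Jan 1 Sunday, common
2072: Jan 1 Friday, leap
2071: Jan 1 Thursday, common
2070: Jan 1 Wednesday, common
2070 matches on both conditions.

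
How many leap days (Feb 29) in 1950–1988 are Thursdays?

Leap years in 1950–1988: 10 of them.
Feb 29 weekday advances by 5 (mod 7) from one leap year to the next four years later (or differs when a century non-leap intervenes).
Leap-day weekdays: 1952:Fri 1956:Wed 1960:Mon 1964:Sat 1968:Thu✓ 1972:Tue 1976:Sun 1980:Fri 1984:Wed 1988:Mon
Thursday: 1968 → 1.

1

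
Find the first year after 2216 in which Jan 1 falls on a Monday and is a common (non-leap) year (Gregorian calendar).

Jan 1 advances by 2 weekdays after a leap year and by 1 after a common year.
2216: Jan 1 is Monday (leap).
2217: Wednesday
2218: Thursday
2219: Friday
2220: Saturday (leap)
2221: Monday
2221 begins on a Monday and is a common year.

2221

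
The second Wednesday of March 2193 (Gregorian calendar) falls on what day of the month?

13

March 1, 2193 is a Friday, so the first Wednesday is the 6th.
The second Wednesday is 6 + 7 = 13.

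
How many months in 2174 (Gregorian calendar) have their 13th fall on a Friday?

1

Check the 13th of each month of 2174: Jan 13: Thu, Feb 13: Sun, Mar 13: Sun, Apr 13: Wed, May 13: Fri, Jun 13: Mon, Jul 13: Wed, Aug 13: Sat, Sep 13: Tue, Oct 13: Thu, Nov 13: Sun, Dec 13: Tue.
Friday occurs in May — 1 month.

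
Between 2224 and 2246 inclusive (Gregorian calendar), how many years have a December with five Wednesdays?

December has 31 days; it has five Wednesdays when Wednesday falls among the first (month-length − 28) days — i.e. when December 1 is one of Wednesday/Tuesday/Monday.
December 1 by year: 2224:Wed✓ 2225:Thu 2226:Fri 2227:Sat 2228:Mon✓ 2229:Tue✓ 2230:Wed✓ 2231:Thu 2232:Sat 2233:Sun 2234:Mon✓ 2235:Tue✓ 2236:Thu 2237:Fri 2238:Sat 2239:Sun 2240:Tue✓ 2241:Wed✓ 2242:Thu 2243:Fri 2244:Sun 2245:Mon✓ 2246:Tue✓
Years with five Wednesdays: 2224, 2228, 2229, 2230, 2234, 2235, 2240, 2241, 2245, 2246 → 10.

10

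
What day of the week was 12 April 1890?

January 1, 1890 is a Wednesday.
April 12 is day 102 of the year, i.e. 101 days after Jan 1.
101 mod 7 = 3, so advance 3 weekdays from Wednesday: Saturday.

Saturday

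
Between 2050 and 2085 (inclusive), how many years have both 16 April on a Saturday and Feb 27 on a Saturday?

1

Check each year's weekday for 16 April and Feb 27:
  2050: Sat/Sun  2051: Sun/Mon  2052: Tue/Tue  2053: Wed/Thu  2054: Thu/Fri  2055: Fri/Sat  2056: Sun/Sun  2057: Mon/Tue  2058: Tue/Wed  2059: Wed/Thu  2060: Fri/Fri  2061: Sat/Sun  2062: Sun/Mon  2063: Mon/Tue  …(8 more)…  2072: Sat/Sat ✓  2073: Sun/Mon  2074: Mon/Tue  2075: Tue/Wed  2076: Thu/Thu  2077: Fri/Sat  2078: Sat/Sun  2079: Sun/Mon  2080: Tue/Tue  2081: Wed/Thu  2082: Thu/Fri  2083: Fri/Sat  2084: Sun/Sun  2085: Mon/Tue
Both conditions hold in: 2072 — 1.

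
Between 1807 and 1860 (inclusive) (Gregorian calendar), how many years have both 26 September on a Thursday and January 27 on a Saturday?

Check each year's weekday for 26 September and January 27:
  1807: Sat/Tue  1808: Mon/Wed  1809: Tue/Fri  1810: Wed/Sat  1811: Thu/Sun  1812: Sat/Mon  1813: Sun/Wed  1814: Mon/Thu  1815: Tue/Fri  1816: Thu/Sat ✓  1817: Fri/Mon  1818: Sat/Tue  1819: Sun/Wed  1820: Tue/Thu  …(26 more)…  1847: Sun/Wed  1848: Tue/Thu  1849: Wed/Sat  1850: Thu/Sun  1851: Fri/Mon  1852: Sun/Tue  1853: Mon/Thu  1854: Tue/Fri  1855: Wed/Sat  1856: Fri/Sun  1857: Sat/Tue  1858: Sun/Wed  1859: Mon/Thu  1860: Wed/Fri
Both conditions hold in: 1816, 1844 — 2.

2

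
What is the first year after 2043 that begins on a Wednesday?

2048

Jan 1 advances by 2 weekdays after a leap year and by 1 after a common year.
2043: Jan 1 is Thursday.
2044: Friday (leap)
2045: Sunday
2046: Monday
2047: Tuesday
2048: Wednesday (leap)
2048 begins on a Wednesday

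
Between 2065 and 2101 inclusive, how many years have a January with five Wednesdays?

January has 31 days; it has five Wednesdays when Wednesday falls among the first (month-length − 28) days — i.e. when January 1 is one of Wednesday/Tuesday/Monday.
January 1 by year: 2065:Thu 2066:Fri 2067:Sat 2068:Sun 2069:Tue✓ 2070:Wed✓ 2071:Thu 2072:Fri 2073:Sun 2074:Mon✓ 2075:Tue✓ 2076:Wed✓ 2077:Fri 2078:Sat 2079:Sun …(7 more)… 2087:Wed✓ 2088:Thu 2089:Sat 2090:Sun 2091:Mon✓ 2092:Tue✓ 2093:Thu 2094:Fri 2095:Sat 2096:Sun 2097:Tue✓ 2098:Wed✓ 2099:Thu 2100:Fri 2101:Sat
Years with five Wednesdays: 2069, 2070, 2074, 2075, 2076, 2080, 2081, 2085, 2086, 2087, 2091, 2092, 2097, 2098 → 14.

14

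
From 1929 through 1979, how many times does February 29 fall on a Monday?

Leap years in 1929–1979: 12 of them.
Feb 29 weekday advances by 5 (mod 7) from one leap year to the next four years later (or differs when a century non-leap intervenes).
Leap-day weekdays: 1932:Mon✓ 1936:Sat 1940:Thu 1944:Tue 1948:Sun 1952:Fri 1956:Wed 1960:Mon✓ 1964:Sat 1968:Thu 1972:Tue 1976:Sun
Monday: 1932, 1960 → 2.

2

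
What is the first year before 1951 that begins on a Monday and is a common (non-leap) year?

Jan 1 advances by 2 weekdays after a leap year and by 1 after a common year.
1951: Jan 1 is Monday.
1950: Sunday
1949: Saturday
1948: Thursday (leap)
1947: Wednesday
1946: Tuesday
1945: Monday
1945 begins on a Monday and is a common year.

1945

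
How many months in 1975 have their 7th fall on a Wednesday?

1

Check the 7th of each month of 1975: Jan 7: Tue, Feb 7: Fri, Mar 7: Fri, Apr 7: Mon, May 7: Wed, Jun 7: Sat, Jul 7: Mon, Aug 7: Thu, Sep 7: Sun, Oct 7: Tue, Nov 7: Fri, Dec 7: Sun.
Wednesday occurs in May — 1 month.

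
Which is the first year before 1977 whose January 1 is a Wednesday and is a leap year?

1964

Jan 1 advances by 2 weekdays after a leap year and by 1 after a common year.
1977: Jan 1 is Saturday.
1976: Thursday (leap)
1975: Wednesday
1974: Tuesday
1973: Monday
1972: Saturday (leap)
1971: Friday
1970: Thursday
1969: Wednesday
1968: Monday (leap)
1967: Sunday
1966: Saturday
1965: Friday
1964: Wednesday (leap)
1964 begins on a Wednesday and is a leap year.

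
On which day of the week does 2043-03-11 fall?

January 1, 2043 is a Thursday.
March 11 is day 70 of the year, i.e. 69 days after Jan 1.
69 mod 7 = 6, so advance 6 weekdays from Thursday: Wednesday.

Wednesday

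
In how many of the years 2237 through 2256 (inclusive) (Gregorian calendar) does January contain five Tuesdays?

10

January has 31 days; it has five Tuesdays when Tuesday falls among the first (month-length − 28) days — i.e. when January 1 is one of Tuesday/Monday/Sunday.
January 1 by year: 2237:Sun✓ 2238:Mon✓ 2239:Tue✓ 2240:Wed 2241:Fri 2242:Sat 2243:Sun✓ 2244:Mon✓ 2245:Wed 2246:Thu 2247:Fri 2248:Sat 2249:Mon✓ 2250:Tue✓ 2251:Wed 2252:Thu 2253:Sat 2254:Sun✓ 2255:Mon✓ 2256:Tue✓
Years with five Tuesdays: 2237, 2238, 2239, 2243, 2244, 2249, 2250, 2254, 2255, 2256 → 10.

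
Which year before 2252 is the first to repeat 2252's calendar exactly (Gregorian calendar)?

Two years share a calendar iff Jan 1 falls on the same weekday and both are leap or both are common. 2252: Jan 1 is Thursday, leap year.
2251: Jan 1 Wednesday, common
2250: Jan 1 Tuesday, common
2249: Jan 1 Monday, common
2248: Jan 1 Saturday, leap
2247: Jan 1 Friday, common
2246: Jan 1 Thursday, common
2245: Jan 1 Wednesday, common
2244: Jan 1 Monday, leap
2243: Jan 1 Sunday, common
2242: Jan 1 Saturday, common
2241: Jan 1 Friday, common
2240: Jan 1 Wednesday, leap
2239: Jan 1 Tuesday, common
2238: Jan 1 Monday, common
2237: Jan 1 Sunday, common
2236: Jan 1 Friday, leap
2235: Jan 1 Thursday, common
2234: Jan 1 Wednesday, common
2233: Jan 1 Tuesday, common
2232: Jan 1 Sunday, leap
2231: Jan 1 Saturday, common
2230: Jan 1 Friday, common
2229: Jan 1 Thursday, common
2228: Jan 1 Tuesday, leap
2227: Jan 1 Monday, common
2226: Jan 1 Sunday, common
2225: Jan 1 Saturday, common
2224: Jan 1 Thursday, leap
2224 matches on both conditions.

2224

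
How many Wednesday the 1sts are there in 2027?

2

Check the 1st of each month of 2027: Jan 1: Fri, Feb 1: Mon, Mar 1: Mon, Apr 1: Thu, May 1: Sat, Jun 1: Tue, Jul 1: Thu, Aug 1: Sun, Sep 1: Wed, Oct 1: Fri, Nov 1: Mon, Dec 1: Wed.
Wednesday occurs in September, December — 2 months.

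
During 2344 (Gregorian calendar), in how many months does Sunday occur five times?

A month of length L has five Sundays iff its first Sunday is on day ≤ L−28 (so day 1–3 in a 31-day month, 1–2 in a 30-day month, day 1 in a leap February).
Checking each month of 2344: Jan starts Sat (31d) ✓; Feb starts Tue (29d); Mar starts Wed (31d); Apr starts Sat (30d) ✓; May starts Mon (31d); Jun starts Thu (30d); Jul starts Sat (31d) ✓; Aug starts Tue (31d); Sep starts Fri (30d); Oct starts Sun (31d) ✓; Nov starts Wed (30d); Dec starts Fri (31d) ✓.
Five-Sunday months: January, April, July, October, December → 5.

5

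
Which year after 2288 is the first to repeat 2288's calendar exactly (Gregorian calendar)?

Two years share a calendar iff Jan 1 falls on the same weekday and both are leap or both are common. 2288: Jan 1 is Sunday, leap year.
2289: Jan 1 Tuesday, common
2290: Jan 1 Wednesday, common
2291: Jan 1 Thursday, common
2292: Jan 1 Friday, leap
2293: Jan 1 Sunday, common
2294: Jan 1 Monday, common
2295: Jan 1 Tuesday, common
2296: Jan 1 Wednesday, leap
2297: Jan 1 Friday, common
2298: Jan 1 Saturday, common
2299: Jan 1 Sunday, common
2300: Jan 1 Monday, common
2301: Jan 1 Tuesday, common
2302: Jan 1 Wednesday, common
2303: Jan 1 Thursday, common
2304: Jan 1 Friday, leap
2305: Jan 1 Sunday, common
2306: Jan 1 Monday, common
2307: Jan 1 Tuesday, common
2308: Jan 1 Wednesday, leap
2309: Jan 1 Friday, common
2310: Jan 1 Saturday, common
2311: Jan 1 Sunday, common
2312: Jan 1 Monday, leap
2313: Jan 1 Wednesday, common
2314: Jan 1 Thursday, common
2315: Jan 1 Friday, common
2316: Jan 1 Saturday, leap
2317: Jan 1 Monday, common
2318: Jan 1 Tuesday, common
2319: Jan 1 Wednesday, common
2320: Jan 1 Thursday, leap
2321: Jan 1 Saturday, common
2322: Jan 1 Sunday, common
2323: Jan 1 Monday, common
2324: Jan 1 Tuesday, leap
2325: Jan 1 Thursday, common
2326: Jan 1 Friday, common
2327: Jan 1 Saturday, common
2328: Jan 1 Sunday, leap
2328 matches on both conditions.

2328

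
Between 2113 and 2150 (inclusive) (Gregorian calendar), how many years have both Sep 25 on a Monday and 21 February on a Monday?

Check each year's weekday for Sep 25 and 21 February:
  2113: Mon/Tue  2114: Tue/Wed  2115: Wed/Thu  2116: Fri/Fri  2117: Sat/Sun  2118: Sun/Mon  2119: Mon/Tue  2120: Wed/Wed  2121: Thu/Fri  2122: Fri/Sat  2123: Sat/Sun  2124: Mon/Mon ✓  2125: Tue/Wed  2126: Wed/Thu  …(10 more)…  2137: Wed/Thu  2138: Thu/Fri  2139: Fri/Sat  2140: Sun/Sun  2141: Mon/Tue  2142: Tue/Wed  2143: Wed/Thu  2144: Fri/Fri  2145: Sat/Sun  2146: Sun/Mon  2147: Mon/Tue  2148: Wed/Wed  2149: Thu/Fri  2150: Fri/Sat
Both conditions hold in: 2124 — 1.

1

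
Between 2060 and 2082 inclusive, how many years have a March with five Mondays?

March has 31 days; it has five Mondays when Monday falls among the first (month-length − 28) days — i.e. when March 1 is one of Monday/Sunday/Saturday.
March 1 by year: 2060:Mon✓ 2061:Tue 2062:Wed 2063:Thu 2064:Sat✓ 2065:Sun✓ 2066:Mon✓ 2067:Tue 2068:Thu 2069:Fri 2070:Sat✓ 2071:Sun✓ 2072:Tue 2073:Wed 2074:Thu 2075:Fri 2076:Sun✓ 2077:Mon✓ 2078:Tue 2079:Wed 2080:Fri 2081:Sat✓ 2082:Sun✓
Years with five Mondays: 2060, 2064, 2065, 2066, 2070, 2071, 2076, 2077, 2081, 2082 → 10.

10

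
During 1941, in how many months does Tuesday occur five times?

4

A month of length L has five Tuesdays iff its first Tuesday is on day ≤ L−28 (so day 1–3 in a 31-day month, 1–2 in a 30-day month, day 1 in a leap February).
Checking each month of 1941: Jan starts Wed (31d); Feb starts Sat (28d); Mar starts Sat (31d); Apr starts Tue (30d) ✓; May starts Thu (31d); Jun starts Sun (30d); Jul starts Tue (31d) ✓; Aug starts Fri (31d); Sep starts Mon (30d) ✓; Oct starts Wed (31d); Nov starts Sat (30d); Dec starts Mon (31d) ✓.
Five-Tuesday months: April, July, September, December → 4.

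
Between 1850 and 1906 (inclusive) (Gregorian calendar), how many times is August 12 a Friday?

Track August 12's weekday year by year (advancing +1, or +2 across a Feb 29):
  1850: Mon  1851: Tue (+1)  1852: Thu (+2)  1853: Fri (+1) ✓  1854: Sat (+1)
  1855: Sun (+1)  1856: Tue (+2)  1857: Wed (+1)  1858: Thu (+1)  1859: Fri (+1) ✓
  1860: Sun (+2)  1861: Mon (+1)  1862: Tue (+1)  1863: Wed (+1)  … (29 more years) …
  1893: Sat (+1)  1894: Sun (+1)  1895: Mon (+1)  1896: Wed (+2)  1897: Thu (+1)
  1898: Fri (+1) ✓  1899: Sat (+1)  1900: Sun (+1)  1901: Mon (+1)  1902: Tue (+1)
  1903: Wed (+1)  1904: Fri (+2) ✓  1905: Sat (+1)  1906: Sun (+1)
Friday years: 1853, 1859, 1864, 1870, 1881, 1887, 1892, 1898, 1904 — 9 in total.

9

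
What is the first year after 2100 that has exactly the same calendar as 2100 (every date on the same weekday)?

Two years share a calendar iff Jan 1 falls on the same weekday and both are leap or both are common. 2100: Jan 1 is Friday, common year.
2101: Jan 1 Saturday, common
2102: Jan 1 Sunday, common
2103: Jan 1 Monday, common
2104: Jan 1 Tuesday, leap
2105: Jan 1 Thursday, common
2106: Jan 1 Friday, common
2106 matches on both conditions.

2106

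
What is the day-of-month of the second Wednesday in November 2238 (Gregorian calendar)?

November 1, 2238 is a Thursday, so the first Wednesday is the 7th.
The second Wednesday is 7 + 7 = 14.

14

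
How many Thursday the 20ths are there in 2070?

Check the 20th of each month of 2070: Jan 20: Mon, Feb 20: Thu, Mar 20: Thu, Apr 20: Sun, May 20: Tue, Jun 20: Fri, Jul 20: Sun, Aug 20: Wed, Sep 20: Sat, Oct 20: Mon, Nov 20: Thu, Dec 20: Sat.
Thursday occurs in February, March, November — 3 months.

3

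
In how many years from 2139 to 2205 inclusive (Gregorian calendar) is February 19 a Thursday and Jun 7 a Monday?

Check each year's weekday for February 19 and Jun 7:
  2139: Thu/Sun  2140: Fri/Tue  2141: Sun/Wed  2142: Mon/Thu  2143: Tue/Fri  2144: Wed/Sun  2145: Fri/Mon  2146: Sat/Tue  2147: Sun/Wed  2148: Mon/Fri  2149: Wed/Sat  2150: Thu/Sun  2151: Fri/Mon  2152: Sat/Wed  …(39 more)…  2192: Sun/Thu  2193: Tue/Fri  2194: Wed/Sat  2195: Thu/Sun  2196: Fri/Tue  2197: Sun/Wed  2198: Mon/Thu  2199: Tue/Fri  2200: Wed/Sat  2201: Thu/Sun  2202: Fri/Mon  2203: Sat/Tue  2204: Sun/Thu  2205: Tue/Fri
Both conditions hold in: 2156, 2184 — 2.

2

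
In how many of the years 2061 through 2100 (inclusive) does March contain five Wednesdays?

17

March has 31 days; it has five Wednesdays when Wednesday falls among the first (month-length − 28) days — i.e. when March 1 is one of Wednesday/Tuesday/Monday.
March 1 by year: 2061:Tue✓ 2062:Wed✓ 2063:Thu 2064:Sat 2065:Sun 2066:Mon✓ 2067:Tue✓ 2068:Thu 2069:Fri 2070:Sat 2071:Sun 2072:Tue✓ 2073:Wed✓ 2074:Thu 2075:Fri …(10 more)… 2086:Fri 2087:Sat 2088:Mon✓ 2089:Tue✓ 2090:Wed✓ 2091:Thu 2092:Sat 2093:Sun 2094:Mon✓ 2095:Tue✓ 2096:Thu 2097:Fri 2098:Sat 2099:Sun 2100:Mon✓
Years with five Wednesdays: 2061, 2062, 2066, 2067, 2072, 2073, 2077, 2078, 2079, 2083, 2084, 2088, 2089, 2090, 2094, 2095, 2100 → 17.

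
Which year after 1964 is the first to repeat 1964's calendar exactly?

Two years share a calendar iff Jan 1 falls on the same weekday and both are leap or both are common. 1964: Jan 1 is Wednesday, leap year.
1965: Jan 1 Friday, common
1966: Jan 1 Saturday, common
1967: Jan 1 Sunday, common
1968: Jan 1 Monday, leap
1969: Jan 1 Wednesday, common
1970: Jan 1 Thursday, common
1971: Jan 1 Friday, common
1972: Jan 1 Saturday, leap
1973: Jan 1 Monday, common
1974: Jan 1 Tuesday, common
1975: Jan 1 Wednesday, common
1976: Jan 1 Thursday, leap
1977: Jan 1 Saturday, common
1978: Jan 1 Sunday, common
1979: Jan 1 Monday, common
1980: Jan 1 Tuesday, leap
1981: Jan 1 Thursday, common
1982: Jan 1 Friday, common
1983: Jan 1 Saturday, common
1984: Jan 1 Sunday, leap
1985: Jan 1 Tuesday, common
1986: Jan 1 Wednesday, common
1987: Jan 1 Thursday, common
1988: Jan 1 Friday, leap
1989: Jan 1 Sunday, common
1990: Jan 1 Monday, common
1991: Jan 1 Tuesday, common
1992: Jan 1 Wednesday, leap
1992 matches on both conditions.

1992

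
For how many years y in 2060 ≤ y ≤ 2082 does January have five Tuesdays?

10

January has 31 days; it has five Tuesdays when Tuesday falls among the first (month-length − 28) days — i.e. when January 1 is one of Tuesday/Monday/Sunday.
January 1 by year: 2060:Thu 2061:Sat 2062:Sun✓ 2063:Mon✓ 2064:Tue✓ 2065:Thu 2066:Fri 2067:Sat 2068:Sun✓ 2069:Tue✓ 2070:Wed 2071:Thu 2072:Fri 2073:Sun✓ 2074:Mon✓ 2075:Tue✓ 2076:Wed 2077:Fri 2078:Sat 2079:Sun✓ 2080:Mon✓ 2081:Wed 2082:Thu
Years with five Tuesdays: 2062, 2063, 2064, 2068, 2069, 2073, 2074, 2075, 2079, 2080 → 10.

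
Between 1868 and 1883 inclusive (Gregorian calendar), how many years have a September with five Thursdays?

5

September has 30 days; it has five Thursdays when Thursday falls among the first (month-length − 28) days — i.e. when September 1 is one of Thursday/Wednesday.
September 1 by year: 1868:Tue 1869:Wed✓ 1870:Thu✓ 1871:Fri 1872:Sun 1873:Mon 1874:Tue 1875:Wed✓ 1876:Fri 1877:Sat 1878:Sun 1879:Mon 1880:Wed✓ 1881:Thu✓ 1882:Fri 1883:Sat
Years with five Thursdays: 1869, 1870, 1875, 1880, 1881 → 5.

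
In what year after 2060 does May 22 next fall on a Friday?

From one year to the next, a fixed date's weekday advances by 1, or by 2 when a Feb 29 lies between the two dates.
2060: May 22 is Saturday.
2061: Sunday (+1)
2062: Monday (+1)
2063: Tuesday (+1)
2064: Thursday (+2)
2065: Friday (+1)
May 22 falls on a Friday in 2065.

2065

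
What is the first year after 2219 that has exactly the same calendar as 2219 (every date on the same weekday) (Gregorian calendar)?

2230

Two years share a calendar iff Jan 1 falls on the same weekday and both are leap or both are common. 2219: Jan 1 is Friday, common year.
2220: Jan 1 Saturday, leap
2221: Jan 1 Monday, common
2222: Jan 1 Tuesday, common
2223: Jan 1 Wednesday, common
2224: Jan 1 Thursday, leap
2225: Jan 1 Saturday, common
2226: Jan 1 Sunday, common
2227: Jan 1 Monday, common
2228: Jan 1 Tuesday, leap
2229: Jan 1 Thursday, common
2230: Jan 1 Friday, common
2230 matches on both conditions.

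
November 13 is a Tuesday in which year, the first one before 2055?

From one year to the next, a fixed date's weekday advances by 1, or by 2 when a Feb 29 lies between the two dates.
2055: November 13 is Saturday.
2054: Friday (−1)
2053: Thursday (−1)
2052: Wednesday (−1)
2051: Monday (−2)
2050: Sunday (−1)
2049: Saturday (−1)
2048: Friday (−1)
2047: Wednesday (−2)
2046: Tuesday (−1)
November 13 falls on a Tuesday in 2046.

2046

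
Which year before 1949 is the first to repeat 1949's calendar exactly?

1938

Two years share a calendar iff Jan 1 falls on the same weekday and both are leap or both are common. 1949: Jan 1 is Saturday, common year.
1948: Jan 1 Thursday, leap
1947: Jan 1 Wednesday, common
1946: Jan 1 Tuesday, common
1945: Jan 1 Monday, common
1944: Jan 1 Saturday, leap
1943: Jan 1 Friday, common
1942: Jan 1 Thursday, common
1941: Jan 1 Wednesday, common
1940: Jan 1 Monday, leap
1939: Jan 1 Sunday, common
1938: Jan 1 Saturday, common
1938 matches on both conditions.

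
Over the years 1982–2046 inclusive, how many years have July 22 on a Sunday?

10

Track July 22's weekday year by year (advancing +1, or +2 across a Feb 29):
  1982: Thu  1983: Fri (+1)  1984: Sun (+2) ✓  1985: Mon (+1)  1986: Tue (+1)
  1987: Wed (+1)  1988: Fri (+2)  1989: Sat (+1)  1990: Sun (+1) ✓  1991: Mon (+1)
  1992: Wed (+2)  1993: Thu (+1)  1994: Fri (+1)  1995: Sat (+1)  … (37 more years) …
  2033: Fri (+1)  2034: Sat (+1)  2035: Sun (+1) ✓  2036: Tue (+2)  2037: Wed (+1)
  2038: Thu (+1)  2039: Fri (+1)  2040: Sun (+2) ✓  2041: Mon (+1)  2042: Tue (+1)
  2043: Wed (+1)  2044: Fri (+2)  2045: Sat (+1)  2046: Sun (+1) ✓
Sunday years: 1984, 1990, 2001, 2007, 2012, 2018, 2029, 2035, 2040, 2046 — 10 in total.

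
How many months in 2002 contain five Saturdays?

A month of length L has five Saturdays iff its first Saturday is on day ≤ L−28 (so day 1–3 in a 31-day month, 1–2 in a 30-day month, day 1 in a leap February).
Checking each month of 2002: Jan starts Tue (31d); Feb starts Fri (28d); Mar starts Fri (31d) ✓; Apr starts Mon (30d); May starts Wed (31d); Jun starts Sat (30d) ✓; Jul starts Mon (31d); Aug starts Thu (31d) ✓; Sep starts Sun (30d); Oct starts Tue (31d); Nov starts Fri (30d) ✓; Dec starts Sun (31d).
Five-Saturday months: March, June, August, November → 4.

4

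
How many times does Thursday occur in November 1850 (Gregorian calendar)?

4

November 1850 has 30 days and begins on Friday.
The first Thursday is November 7.
Thursdays fall on 7, 14, 21, 28 — that's 4.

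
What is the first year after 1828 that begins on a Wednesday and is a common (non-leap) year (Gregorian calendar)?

Jan 1 advances by 2 weekdays after a leap year and by 1 after a common year.
1828: Jan 1 is Tuesday (leap).
1829: Thursday
1830: Friday
1831: Saturday
1832: Sunday (leap)
1833: Tuesday
1834: Wednesday
1834 begins on a Wednesday and is a common year.

1834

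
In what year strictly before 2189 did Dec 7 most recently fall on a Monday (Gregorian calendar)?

2178

From one year to the next, a fixed date's weekday advances by 1, or by 2 when a Feb 29 lies between the two dates.
2189: December 7 is Monday.
2188: Sunday (−1)
2187: Friday (−2)
2186: Thursday (−1)
2185: Wednesday (−1)
2184: Tuesday (−1)
2183: Sunday (−2)
2182: Saturday (−1)
2181: Friday (−1)
2180: Thursday (−1)
2179: Tuesday (−2)
2178: Monday (−1)
Dec 7 falls on a Monday in 2178.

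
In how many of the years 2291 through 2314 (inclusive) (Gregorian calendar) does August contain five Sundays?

9

August has 31 days; it has five Sundays when Sunday falls among the first (month-length − 28) days — i.e. when August 1 is one of Sunday/Saturday/Friday.
August 1 by year: 2291:Sat✓ 2292:Mon 2293:Tue 2294:Wed 2295:Thu 2296:Sat✓ 2297:Sun✓ 2298:Mon 2299:Tue 2300:Wed 2301:Thu 2302:Fri✓ 2303:Sat✓ 2304:Mon 2305:Tue 2306:Wed 2307:Thu 2308:Sat✓ 2309:Sun✓ 2310:Mon 2311:Tue 2312:Thu 2313:Fri✓ 2314:Sat✓
Years with five Sundays: 2291, 2296, 2297, 2302, 2303, 2308, 2309, 2313, 2314 → 9.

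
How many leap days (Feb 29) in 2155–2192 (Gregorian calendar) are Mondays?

1

Leap years in 2155–2192: 10 of them.
Feb 29 weekday advances by 5 (mod 7) from one leap year to the next four years later (or differs when a century non-leap intervenes).
Leap-day weekdays: 2156:Sun 2160:Fri 2164:Wed 2168:Mon✓ 2172:Sat 2176:Thu 2180:Tue 2184:Sun 2188:Fri 2192:Wed
Monday: 2168 → 1.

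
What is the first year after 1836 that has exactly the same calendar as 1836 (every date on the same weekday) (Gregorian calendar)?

1864

Two years share a calendar iff Jan 1 falls on the same weekday and both are leap or both are common. 1836: Jan 1 is Friday, leap year.
1837: Jan 1 Sunday, common
1838: Jan 1 Monday, common
1839: Jan 1 Tuesday, common
1840: Jan 1 Wednesday, leap
1841: Jan 1 Friday, common
1842: Jan 1 Saturday, common
1843: Jan 1 Sunday, common
1844: Jan 1 Monday, leap
1845: Jan 1 Wednesday, common
1846: Jan 1 Thursday, common
1847: Jan 1 Friday, common
1848: Jan 1 Saturday, leap
1849: Jan 1 Monday, common
1850: Jan 1 Tuesday, common
1851: Jan 1 Wednesday, common
1852: Jan 1 Thursday, leap
1853: Jan 1 Saturday, common
1854: Jan 1 Sunday, common
1855: Jan 1 Monday, common
1856: Jan 1 Tuesday, leap
1857: Jan 1 Thursday, common
1858: Jan 1 Friday, common
1859: Jan 1 Saturday, common
1860: Jan 1 Sunday, leap
1861: Jan 1 Tuesday, common
1862: Jan 1 Wednesday, common
1863: Jan 1 Thursday, common
1864: Jan 1 Friday, leap
1864 matches on both conditions.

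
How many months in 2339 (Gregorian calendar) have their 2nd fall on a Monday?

2

Check the 2nd of each month of 2339: Jan 2: Mon, Feb 2: Thu, Mar 2: Thu, Apr 2: Sun, May 2: Tue, Jun 2: Fri, Jul 2: Sun, Aug 2: Wed, Sep 2: Sat, Oct 2: Mon, Nov 2: Thu, Dec 2: Sat.
Monday occurs in January, October — 2 months.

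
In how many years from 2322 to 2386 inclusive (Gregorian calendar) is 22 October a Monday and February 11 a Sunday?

7

Check each year's weekday for 22 October and February 11:
  2322: Sun/Sat  2323: Mon/Sun ✓  2324: Wed/Mon  2325: Thu/Wed  2326: Fri/Thu  2327: Sat/Fri  2328: Mon/Sat  2329: Tue/Mon  2330: Wed/Tue  2331: Thu/Wed  2332: Sat/Thu  2333: Sun/Sat  2334: Mon/Sun ✓  2335: Tue/Mon  …(37 more)…  2373: Mon/Sun ✓  2374: Tue/Mon  2375: Wed/Tue  2376: Fri/Wed  2377: Sat/Fri  2378: Sun/Sat  2379: Mon/Sun ✓  2380: Wed/Mon  2381: Thu/Wed  2382: Fri/Thu  2383: Sat/Fri  2384: Mon/Sat  2385: Tue/Mon  2386: Wed/Tue
Both conditions hold in: 2323, 2334, 2345, 2351, 2362, 2373, 2379 — 7.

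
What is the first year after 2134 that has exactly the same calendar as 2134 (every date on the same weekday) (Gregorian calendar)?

Two years share a calendar iff Jan 1 falls on the same weekday and both are leap or both are common. 2134: Jan 1 is Friday, common year.
2135: Jan 1 Saturday, common
2136: Jan 1 Sunday, leap
2137: Jan 1 Tuesday, common
2138: Jan 1 Wednesday, common
2139: Jan 1 Thursday, common
2140: Jan 1 Friday, leap
2141: Jan 1 Sunday, common
2142: Jan 1 Monday, common
2143: Jan 1 Tuesday, common
2144: Jan 1 Wednesday, leap
2145: Jan 1 Friday, common
2145 matches on both conditions.

2145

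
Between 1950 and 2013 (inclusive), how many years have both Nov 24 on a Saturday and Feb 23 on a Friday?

Check each year's weekday for Nov 24 and Feb 23:
  1950: Fri/Thu  1951: Sat/Fri ✓  1952: Mon/Sat  1953: Tue/Mon  1954: Wed/Tue  1955: Thu/Wed  1956: Sat/Thu  1957: Sun/Sat  1958: Mon/Sun  1959: Tue/Mon  1960: Thu/Tue  1961: Fri/Thu  1962: Sat/Fri ✓  1963: Sun/Sat  …(36 more)…  2000: Fri/Wed  2001: Sat/Fri ✓  2002: Sun/Sat  2003: Mon/Sun  2004: Wed/Mon  2005: Thu/Wed  2006: Fri/Thu  2007: Sat/Fri ✓  2008: Mon/Sat  2009: Tue/Mon  2010: Wed/Tue  2011: Thu/Wed  2012: Sat/Thu  2013: Sun/Sat
Both conditions hold in: 1951, 1962, 1973, 1979, 1990, 2001, 2007 — 7.

7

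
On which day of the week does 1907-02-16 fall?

Saturday

January 1, 1907 is a Tuesday.
February 16 is day 47 of the year, i.e. 46 days after Jan 1.
46 mod 7 = 4, so advance 4 weekdays from Tuesday: Saturday.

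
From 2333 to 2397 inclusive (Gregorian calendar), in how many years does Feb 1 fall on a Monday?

9

Track Feb 1's weekday year by year (advancing +1, or +2 across a Feb 29):
  2333: Wed  2334: Thu (+1)  2335: Fri (+1)  2336: Sat (+1)  2337: Mon (+2) ✓
  2338: Tue (+1)  2339: Wed (+1)  2340: Thu (+1)  2341: Sat (+2)  2342: Sun (+1)
  2343: Mon (+1) ✓  2344: Tue (+1)  2345: Thu (+2)  2346: Fri (+1)  … (37 more years) …
  2384: Wed (+1)  2385: Fri (+2)  2386: Sat (+1)  2387: Sun (+1)  2388: Mon (+1) ✓
  2389: Wed (+2)  2390: Thu (+1)  2391: Fri (+1)  2392: Sat (+1)  2393: Mon (+2) ✓
  2394: Tue (+1)  2395: Wed (+1)  2396: Thu (+1)  2397: Sat (+2)
Monday years: 2337, 2343, 2354, 2360, 2365, 2371, 2382, 2388, 2393 — 9 in total.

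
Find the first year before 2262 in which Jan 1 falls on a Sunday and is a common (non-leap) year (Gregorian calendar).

Jan 1 advances by 2 weekdays after a leap year and by 1 after a common year.
2262: Jan 1 is Wednesday.
2261: Tuesday
2260: Sunday (leap)
2259: Saturday
2258: Friday
2257: Thursday
2256: Tuesday (leap)
2255: Monday
2254: Sunday
2254 begins on a Sunday and is a common year.

2254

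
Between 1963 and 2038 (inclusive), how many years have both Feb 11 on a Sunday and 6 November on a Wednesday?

Check each year's weekday for Feb 11 and 6 November:
  1963: Mon/Wed  1964: Tue/Fri  1965: Thu/Sat  1966: Fri/Sun  1967: Sat/Mon  1968: Sun/Wed ✓  1969: Tue/Thu  1970: Wed/Fri  1971: Thu/Sat  1972: Fri/Mon  1973: Sun/Tue  1974: Mon/Wed  1975: Tue/Thu  1976: Wed/Sat  …(48 more)…  2025: Tue/Thu  2026: Wed/Fri  2027: Thu/Sat  2028: Fri/Mon  2029: Sun/Tue  2030: Mon/Wed  2031: Tue/Thu  2032: Wed/Sat  2033: Fri/Sun  2034: Sat/Mon  2035: Sun/Tue  2036: Mon/Thu  2037: Wed/Fri  2038: Thu/Sat
Both conditions hold in: 1968, 1996, 2024 — 3.

3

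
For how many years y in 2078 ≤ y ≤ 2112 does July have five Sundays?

15

July has 31 days; it has five Sundays when Sunday falls among the first (month-length − 28) days — i.e. when July 1 is one of Sunday/Saturday/Friday.
July 1 by year: 2078:Fri✓ 2079:Sat✓ 2080:Mon 2081:Tue 2082:Wed 2083:Thu 2084:Sat✓ 2085:Sun✓ 2086:Mon 2087:Tue 2088:Thu 2089:Fri✓ 2090:Sat✓ 2091:Sun✓ 2092:Tue …(5 more)… 2098:Tue 2099:Wed 2100:Thu 2101:Fri✓ 2102:Sat✓ 2103:Sun✓ 2104:Tue 2105:Wed 2106:Thu 2107:Fri✓ 2108:Sun✓ 2109:Mon 2110:Tue 2111:Wed 2112:Fri✓
Years with five Sundays: 2078, 2079, 2084, 2085, 2089, 2090, 2091, 2095, 2096, 2101, 2102, 2103, 2107, 2108, 2112 → 15.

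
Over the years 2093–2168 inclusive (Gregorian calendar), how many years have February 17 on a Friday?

11

Track February 17's weekday year by year (advancing +1, or +2 across a Feb 29):
  2093: Tue  2094: Wed (+1)  2095: Thu (+1)  2096: Fri (+1) ✓  2097: Sun (+2)
  2098: Mon (+1)  2099: Tue (+1)  2100: Wed (+1)  2101: Thu (+1)  2102: Fri (+1) ✓
  2103: Sat (+1)  2104: Sun (+1)  2105: Tue (+2)  2106: Wed (+1)  … (48 more years) …
  2155: Mon (+1)  2156: Tue (+1)  2157: Thu (+2)  2158: Fri (+1) ✓  2159: Sat (+1)
  2160: Sun (+1)  2161: Tue (+2)  2162: Wed (+1)  2163: Thu (+1)  2164: Fri (+1) ✓
  2165: Sun (+2)  2166: Mon (+1)  2167: Tue (+1)  2168: Wed (+1)
Friday years: 2096, 2102, 2108, 2113, 2119, 2130, 2136, 2141, 2147, 2158, 2164 — 11 in total.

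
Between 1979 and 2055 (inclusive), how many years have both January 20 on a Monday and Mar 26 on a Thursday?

Check each year's weekday for January 20 and Mar 26:
  1979: Sat/Mon  1980: Sun/Wed  1981: Tue/Thu  1982: Wed/Fri  1983: Thu/Sat  1984: Fri/Mon  1985: Sun/Tue  1986: Mon/Wed  1987: Tue/Thu  1988: Wed/Sat  1989: Fri/Sun  1990: Sat/Mon  1991: Sun/Tue  1992: Mon/Thu ✓  …(49 more)…  2042: Mon/Wed  2043: Tue/Thu  2044: Wed/Sat  2045: Fri/Sun  2046: Sat/Mon  2047: Sun/Tue  2048: Mon/Thu ✓  2049: Wed/Fri  2050: Thu/Sat  2051: Fri/Sun  2052: Sat/Tue  2053: Mon/Wed  2054: Tue/Thu  2055: Wed/Fri
Both conditions hold in: 1992, 2020, 2048 — 3.

3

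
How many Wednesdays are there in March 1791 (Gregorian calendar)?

5

March 1791 has 31 days and begins on Tuesday.
The first Wednesday is March 2.
Wednesdays fall on 2, 9, 16, 23, 30 — that's 5.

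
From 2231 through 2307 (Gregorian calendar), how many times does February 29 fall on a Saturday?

Leap years in 2231–2307: 18 of them.
Feb 29 weekday advances by 5 (mod 7) from one leap year to the next four years later (or differs when a century non-leap intervenes).
Leap-day weekdays: 2232:Wed 2236:Mon 2240:Sat✓ 2244:Thu 2248:Tue 2252:Sun 2256:Fri 2260:Wed 2264:Mon 2268:Sat✓ 2272:Thu 2276:Tue 2280:Sun 2284:Fri 2288:Wed 2292:Mon 2296:Sat✓ 2304:Mon
Saturday: 2240, 2268, 2296 → 3.

3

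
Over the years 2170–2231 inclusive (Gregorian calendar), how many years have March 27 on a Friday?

9

Track March 27's weekday year by year (advancing +1, or +2 across a Feb 29):
  2170: Tue  2171: Wed (+1)  2172: Fri (+2) ✓  2173: Sat (+1)  2174: Sun (+1)
  2175: Mon (+1)  2176: Wed (+2)  2177: Thu (+1)  2178: Fri (+1) ✓  2179: Sat (+1)
  2180: Mon (+2)  2181: Tue (+1)  2182: Wed (+1)  2183: Thu (+1)  … (34 more years) …
  2218: Fri (+1) ✓  2219: Sat (+1)  2220: Mon (+2)  2221: Tue (+1)  2222: Wed (+1)
  2223: Thu (+1)  2224: Sat (+2)  2225: Sun (+1)  2226: Mon (+1)  2227: Tue (+1)
  2228: Thu (+2)  2229: Fri (+1) ✓  2230: Sat (+1)  2231: Sun (+1)
Friday years: 2172, 2178, 2189, 2195, 2201, 2207, 2212, 2218, 2229 — 9 in total.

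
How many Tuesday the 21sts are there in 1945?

1

Check the 21st of each month of 1945: Jan 21: Sun, Feb 21: Wed, Mar 21: Wed, Apr 21: Sat, May 21: Mon, Jun 21: Thu, Jul 21: Sat, Aug 21: Tue, Sep 21: Fri, Oct 21: Sun, Nov 21: Wed, Dec 21: Fri.
Tuesday occurs in August — 1 month.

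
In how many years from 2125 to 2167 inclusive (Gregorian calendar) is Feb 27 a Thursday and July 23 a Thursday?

1

Check each year's weekday for Feb 27 and July 23:
  2125: Tue/Mon  2126: Wed/Tue  2127: Thu/Wed  2128: Fri/Fri  2129: Sun/Sat  2130: Mon/Sun  2131: Tue/Mon  2132: Wed/Wed  2133: Fri/Thu  2134: Sat/Fri  2135: Sun/Sat  2136: Mon/Mon  2137: Wed/Tue  2138: Thu/Wed  …(15 more)…  2154: Wed/Tue  2155: Thu/Wed  2156: Fri/Fri  2157: Sun/Sat  2158: Mon/Sun  2159: Tue/Mon  2160: Wed/Wed  2161: Fri/Thu  2162: Sat/Fri  2163: Sun/Sat  2164: Mon/Mon  2165: Wed/Tue  2166: Thu/Wed  2167: Fri/Thu
Both conditions hold in: 2144 — 1.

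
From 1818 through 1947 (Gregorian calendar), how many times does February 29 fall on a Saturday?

Leap years in 1818–1947: 31 of them.
Feb 29 weekday advances by 5 (mod 7) from one leap year to the next four years later (or differs when a century non-leap intervenes).
Leap-day weekdays: 1820:Tue 1824:Sun 1828:Fri 1832:Wed 1836:Mon 1840:Sat✓ 1844:Thu 1848:Tue 1852:Sun 1856:Fri 1860:Wed 1864:Mon 1868:Sat✓ …(5 more)… 1892:Mon 1896:Sat✓ 1904:Mon 1908:Sat✓ 1912:Thu 1916:Tue 1920:Sun 1924:Fri 1928:Wed 1932:Mon 1936:Sat✓ 1940:Thu 1944:Tue
Saturday: 1840, 1868, 1896, 1908, 1936 → 5.

5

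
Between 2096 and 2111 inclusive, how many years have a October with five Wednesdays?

October has 31 days; it has five Wednesdays when Wednesday falls among the first (month-length − 28) days — i.e. when October 1 is one of Wednesday/Tuesday/Monday.
October 1 by year: 2096:Mon✓ 2097:Tue✓ 2098:Wed✓ 2099:Thu 2100:Fri 2101:Sat 2102:Sun 2103:Mon✓ 2104:Wed✓ 2105:Thu 2106:Fri 2107:Sat 2108:Mon✓ 2109:Tue✓ 2110:Wed✓ 2111:Thu
Years with five Wednesdays: 2096, 2097, 2098, 2103, 2104, 2108, 2109, 2110 → 8.

8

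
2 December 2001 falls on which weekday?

Sunday

January 1, 2001 is a Monday.
December 2 is day 336 of the year, i.e. 335 days after Jan 1.
335 mod 7 = 6, so advance 6 weekdays from Monday: Sunday.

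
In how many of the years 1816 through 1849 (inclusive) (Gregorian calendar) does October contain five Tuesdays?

October has 31 days; it has five Tuesdays when Tuesday falls among the first (month-length − 28) days — i.e. when October 1 is one of Tuesday/Monday/Sunday.
October 1 by year: 1816:Tue✓ 1817:Wed 1818:Thu 1819:Fri 1820:Sun✓ 1821:Mon✓ 1822:Tue✓ 1823:Wed 1824:Fri 1825:Sat 1826:Sun✓ 1827:Mon✓ 1828:Wed 1829:Thu 1830:Fri …(4 more)… 1835:Thu 1836:Sat 1837:Sun✓ 1838:Mon✓ 1839:Tue✓ 1840:Thu 1841:Fri 1842:Sat 1843:Sun✓ 1844:Tue✓ 1845:Wed 1846:Thu 1847:Fri 1848:Sun✓ 1849:Mon✓
Years with five Tuesdays: 1816, 1820, 1821, 1822, 1826, 1827, 1832, 1833, 1837, 1838, 1839, 1843, 1844, 1848, 1849 → 15.

15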